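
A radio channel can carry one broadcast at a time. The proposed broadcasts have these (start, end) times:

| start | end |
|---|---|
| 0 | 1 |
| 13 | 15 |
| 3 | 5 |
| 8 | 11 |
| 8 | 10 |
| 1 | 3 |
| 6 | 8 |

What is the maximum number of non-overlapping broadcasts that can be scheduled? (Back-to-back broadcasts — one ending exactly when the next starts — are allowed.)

6

Sorted by end: (0,1)  (1,3)  (3,5)  (6,8)  (8,10)  (8,11)  (13,15)
take (0,1); take (1,3); take (3,5); take (6,8); take (8,10); take (13,15).
Selected 6 broadcasts.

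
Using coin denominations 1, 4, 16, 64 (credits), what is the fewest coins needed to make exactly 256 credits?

Greedy: take as many of the largest coin as possible, then repeat with the remainder.
256 = 4×64
Total coins = 4 = 4

4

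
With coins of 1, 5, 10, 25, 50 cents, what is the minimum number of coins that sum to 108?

6

108 = 2×50 + 1×5 + 3×1
Total coins = 2 + 1 + 3 = 6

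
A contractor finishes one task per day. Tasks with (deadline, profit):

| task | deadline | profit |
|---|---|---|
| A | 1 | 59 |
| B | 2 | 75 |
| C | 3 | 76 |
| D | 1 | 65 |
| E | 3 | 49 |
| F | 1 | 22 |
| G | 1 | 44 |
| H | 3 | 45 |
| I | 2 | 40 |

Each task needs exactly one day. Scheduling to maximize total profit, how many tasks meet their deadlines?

By profit: C(d3,76), B(d2,75), D(d1,65), A(d1,59), E(d3,49), H(d3,45), G(d1,44), I(d2,40), F(d1,22)
C→slot 3; B→slot 2; D→slot 1; A skipped; E skipped; H skipped; G skipped; I skipped; F skipped.
3 of 9 scheduled.

3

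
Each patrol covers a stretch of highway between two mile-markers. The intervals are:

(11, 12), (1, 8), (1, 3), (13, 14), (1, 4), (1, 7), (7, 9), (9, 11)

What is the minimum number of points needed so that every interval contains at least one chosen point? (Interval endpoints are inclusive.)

4

Process intervals by earliest right end; each time one isn't hit yet, stab at its right endpoint.
Sorted: [1,3] [1,4] [1,7] [1,8] [7,9] [9,11] [11,12] [13,14]
{[1,3],[1,4],[1,7],[1,8]} hit by 3; {[7,9],[9,11]} hit by 9; {[11,12]} hit by 12; {[13,14]} hit by 14.
Points: 3, 9, 12, 14 (4 total).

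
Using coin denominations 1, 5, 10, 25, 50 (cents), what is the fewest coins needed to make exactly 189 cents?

9

Use the largest denomination that fits, subtract, and repeat.
189 − 3×50→39 − 1×25→14 − 1×10→4 − 4×1→0
Total coins = 3 + 1 + 1 + 4 = 9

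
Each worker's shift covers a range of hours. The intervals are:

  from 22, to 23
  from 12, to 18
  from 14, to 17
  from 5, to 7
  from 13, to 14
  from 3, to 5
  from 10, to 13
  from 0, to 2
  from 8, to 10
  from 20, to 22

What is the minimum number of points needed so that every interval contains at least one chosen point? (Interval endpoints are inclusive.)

5

By right end: [0,2]  [3,5]  [5,7]  [8,10]  [10,13]  [13,14]  [14,17]  [12,18]  [20,22]  [22,23]
[0,2] uncovered → point at 2; [3,5] uncovered → point at 5; [8,10] uncovered → point at 10; [13,14] uncovered → point at 14; [20,22] uncovered → point at 22.
Points: 2, 5, 10, 14, 22 (5 total).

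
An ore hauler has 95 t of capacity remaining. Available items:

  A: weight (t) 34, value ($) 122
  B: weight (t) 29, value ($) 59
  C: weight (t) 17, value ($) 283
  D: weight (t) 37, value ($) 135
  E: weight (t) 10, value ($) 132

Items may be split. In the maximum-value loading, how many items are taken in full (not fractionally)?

3

Sort by value per unit weight and fill in that order.
Order: C (283/17=16.65) > E (132/10=13.20) > D (135/37=3.65) > A (122/34=3.59) > B (59/29=2.03)
Fill: take C (17 @ 283) → take E (10 @ 132) → take D (37 @ 135) → take 31/34 of A → 111.24; 95/95 used.
3 item(s) taken whole; one partial (take 31/34 of A).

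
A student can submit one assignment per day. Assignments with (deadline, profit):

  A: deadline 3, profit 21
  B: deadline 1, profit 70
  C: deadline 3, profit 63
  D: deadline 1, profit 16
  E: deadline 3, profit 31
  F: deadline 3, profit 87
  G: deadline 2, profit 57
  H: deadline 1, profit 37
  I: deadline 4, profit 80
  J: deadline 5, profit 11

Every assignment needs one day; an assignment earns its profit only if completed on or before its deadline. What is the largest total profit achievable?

311

Profit order: F=87 I=80 B=70 C=63 G=57 H=37 E=31 A=21 D=16 J=11
Assign: F→slot 3, I→slot 4, B→slot 1, C→slot 2, G skipped, H skipped, E skipped, A skipped, D skipped, J→slot 5.
Slots: [1:B] [2:C] [3:F] [4:I] [5:J]
Profit = 70 + 63 + 87 + 80 + 11 = 311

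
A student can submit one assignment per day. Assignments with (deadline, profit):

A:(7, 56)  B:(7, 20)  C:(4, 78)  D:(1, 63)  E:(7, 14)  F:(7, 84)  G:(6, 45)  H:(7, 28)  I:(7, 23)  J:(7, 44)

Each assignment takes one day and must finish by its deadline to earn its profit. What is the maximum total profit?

398

Take jobs in profit order; each goes to the latest open slot no later than its deadline.
By profit: F(d7,84), C(d4,78), D(d1,63), A(d7,56), G(d6,45), J(d7,44), H(d7,28), I(d7,23), B(d7,20), E(d7,14)
F→slot 7; C→slot 4; D→slot 1; A→slot 6; G→slot 5; J→slot 3; H→slot 2; I skipped; B skipped; E skipped.
Profit = 63 + 28 + 44 + 78 + 45 + 56 + 84 = 398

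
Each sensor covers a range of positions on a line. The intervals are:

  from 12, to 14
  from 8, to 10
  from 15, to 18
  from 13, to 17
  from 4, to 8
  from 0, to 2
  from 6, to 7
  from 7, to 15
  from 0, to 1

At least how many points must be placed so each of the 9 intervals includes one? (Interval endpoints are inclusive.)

5

Sort by right endpoint; whenever an interval is uncovered, place a point at its right end.
By right end: [0,1]  [0,2]  [6,7]  [4,8]  [8,10]  [12,14]  [7,15]  [13,17]  [15,18]
[0,1] uncovered → point at 1; [6,7] uncovered → point at 7; [8,10] uncovered → point at 10; [12,14] uncovered → point at 14; [15,18] uncovered → point at 18.
Points: 1, 7, 10, 14, 18 (5 total).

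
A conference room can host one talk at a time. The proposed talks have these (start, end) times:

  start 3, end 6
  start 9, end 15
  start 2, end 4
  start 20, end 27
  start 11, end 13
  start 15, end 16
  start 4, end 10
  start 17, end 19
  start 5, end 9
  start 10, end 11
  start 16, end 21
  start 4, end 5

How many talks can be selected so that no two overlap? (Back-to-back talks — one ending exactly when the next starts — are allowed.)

8

Sort by end time and greedily take each interval whose start is ≥ the last chosen end.
Sorted by end: (2,4)  (4,5)  (3,6)  (5,9)  (4,10)  (10,11)  (11,13)  (9,15)  (15,16)  (17,19)  (16,21)  (20,27)
take (2,4); take (4,5); skip (3,6); take (5,9); take (10,11); take (11,13); skip (9,15); take (15,16); take (17,19); skip (16,21); take (20,27).
Selected 8 talks.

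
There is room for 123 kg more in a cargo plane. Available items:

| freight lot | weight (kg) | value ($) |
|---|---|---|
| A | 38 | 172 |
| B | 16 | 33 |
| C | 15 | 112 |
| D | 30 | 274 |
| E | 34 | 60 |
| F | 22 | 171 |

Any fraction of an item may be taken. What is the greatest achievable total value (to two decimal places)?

Sort by value per unit weight and fill in that order.
Order: D (274/30=9.13) > F (171/22=7.77) > C (112/15=7.47) > A (172/38=4.53) > B (33/16=2.06) > E (60/34=1.76)
Fill: take D (30 @ 274) → take F (22 @ 171) → take C (15 @ 112) → take A (38 @ 172) → take B (16 @ 33) → take 2/34 of E → 3.53; 123/123 used.
Total value = 765.53

765.53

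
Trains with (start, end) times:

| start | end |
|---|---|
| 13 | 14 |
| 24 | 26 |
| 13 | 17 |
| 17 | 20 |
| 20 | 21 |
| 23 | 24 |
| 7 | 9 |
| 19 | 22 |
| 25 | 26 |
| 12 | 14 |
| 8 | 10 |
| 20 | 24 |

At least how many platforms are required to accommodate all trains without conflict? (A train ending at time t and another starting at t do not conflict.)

3

The answer is the maximum number of intervals overlapping at any instant.
starts: [7, 8, 12, 13, 13, 17, 19, 20, 20, 23, 24, 25]
ends:   [9, 10, 14, 14, 17, 20, 21, 22, 24, 24, 26, 26]
s7→1 s8→2 e9→1 e10→0 s12→1 s13→2 s13→3  — peak 3.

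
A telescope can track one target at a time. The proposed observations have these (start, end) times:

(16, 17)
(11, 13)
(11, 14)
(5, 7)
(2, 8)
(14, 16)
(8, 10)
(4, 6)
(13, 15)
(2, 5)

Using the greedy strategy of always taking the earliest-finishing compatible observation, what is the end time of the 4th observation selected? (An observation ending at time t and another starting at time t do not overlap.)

13

By end time: (2,5), (4,6), (5,7), (2,8), (8,10), (11,13), (11,14), (13,15), (14,16), (16,17).
Pick (2,5); next start ≥ 5 → (5,7); next start ≥ 7 → (8,10); next start ≥ 10 → (11,13); next start ≥ 13 → (13,15); next start ≥ 15 → (16,17).
Selected: (2,5) (5,7) (8,10) (11,13) (13,15) (16,17)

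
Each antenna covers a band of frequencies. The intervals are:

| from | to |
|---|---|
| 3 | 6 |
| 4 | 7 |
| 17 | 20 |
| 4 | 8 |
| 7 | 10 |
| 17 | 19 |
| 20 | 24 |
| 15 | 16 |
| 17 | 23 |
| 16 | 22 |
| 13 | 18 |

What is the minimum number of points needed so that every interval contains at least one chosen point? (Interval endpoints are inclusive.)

5

Sort by right endpoint; whenever an interval is uncovered, place a point at its right end.
Sorted: [3,6] [4,7] [4,8] [7,10] [15,16] [13,18] [17,19] [17,20] [16,22] [17,23] [20,24]
{[3,6],[4,7],[4,8]} hit by 6; {[7,10]} hit by 10; {[15,16],[13,18]} hit by 16; {[17,19],[17,20],[16,22],[17,23]} hit by 19; {[20,24]} hit by 24.
Points: 6, 10, 16, 19, 24 (5 total).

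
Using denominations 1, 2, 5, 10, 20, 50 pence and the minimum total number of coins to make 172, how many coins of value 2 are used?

Use the largest denomination that fits, subtract, and repeat.
172 = 3×50 + 1×20 + 1×2
Count of 2: 1

1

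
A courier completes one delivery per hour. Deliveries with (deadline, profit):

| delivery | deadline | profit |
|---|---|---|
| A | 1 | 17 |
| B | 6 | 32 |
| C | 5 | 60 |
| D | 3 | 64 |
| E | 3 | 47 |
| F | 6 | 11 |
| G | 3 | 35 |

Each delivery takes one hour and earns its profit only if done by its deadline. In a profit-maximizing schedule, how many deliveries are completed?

6

Sort by profit descending; place each in the latest free slot ≤ its deadline.
Profit order: D=64 C=60 E=47 G=35 B=32 A=17 F=11
Assign: D→slot 3, C→slot 5, E→slot 2, G→slot 1, B→slot 6, A skipped, F→slot 4.
Slots: [1:G] [2:E] [3:D] [4:F] [5:C] [6:B]
6 of 7 scheduled.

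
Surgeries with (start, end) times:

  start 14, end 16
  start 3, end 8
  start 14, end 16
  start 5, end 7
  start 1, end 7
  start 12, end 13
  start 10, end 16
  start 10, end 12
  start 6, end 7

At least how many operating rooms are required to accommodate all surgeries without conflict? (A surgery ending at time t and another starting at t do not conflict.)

4

Count concurrent intervals with a sweep; the peak is the room count.
starts: [1, 3, 5, 6, 10, 10, 12, 14, 14]
ends:   [7, 7, 7, 8, 12, 13, 16, 16, 16]
s1→1 s3→2 s5→3 s6→4  — peak 4.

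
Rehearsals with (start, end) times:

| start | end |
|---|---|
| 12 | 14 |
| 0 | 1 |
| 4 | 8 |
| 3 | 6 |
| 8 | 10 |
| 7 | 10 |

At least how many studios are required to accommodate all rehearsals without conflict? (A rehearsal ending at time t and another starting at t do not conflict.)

Count concurrent intervals with a sweep; the peak is the room count.
Events (time:±→running): 0:+→1 1:-→0 3:+→1 4:+→2 … peak 2.

2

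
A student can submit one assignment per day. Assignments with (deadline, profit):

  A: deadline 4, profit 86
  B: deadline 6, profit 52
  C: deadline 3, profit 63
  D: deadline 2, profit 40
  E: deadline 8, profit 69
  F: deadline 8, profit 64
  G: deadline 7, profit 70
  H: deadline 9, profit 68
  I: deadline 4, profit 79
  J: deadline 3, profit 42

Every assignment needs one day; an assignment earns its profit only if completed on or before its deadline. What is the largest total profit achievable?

Sort by profit descending; place each in the latest free slot ≤ its deadline.
Profit order: A=86 I=79 G=70 E=69 H=68 F=64 C=63 B=52 J=42 D=40
Assign: A→slot 4, I→slot 3, G→slot 7, E→slot 8, H→slot 9, F→slot 6, C→slot 2, B→slot 5, J→slot 1, D skipped.
Slots: [1:J] [2:C] [3:I] [4:A] [5:B] [6:F] [7:G] [8:E] [9:H]
Profit = 42 + 63 + 79 + 86 + 52 + 64 + 70 + 69 + 68 = 593

593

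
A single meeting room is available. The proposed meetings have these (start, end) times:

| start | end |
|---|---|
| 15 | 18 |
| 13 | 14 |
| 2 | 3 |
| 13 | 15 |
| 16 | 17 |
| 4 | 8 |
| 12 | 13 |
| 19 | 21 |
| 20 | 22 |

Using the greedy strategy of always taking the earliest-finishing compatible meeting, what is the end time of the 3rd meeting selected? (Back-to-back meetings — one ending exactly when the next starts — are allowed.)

13

Greedy by earliest finish: after sorting by end time, pick each interval compatible with the last pick.
By end time: (2,3), (4,8), (12,13), (13,14), (13,15), (16,17), (15,18), (19,21), (20,22).
Pick (2,3); next start ≥ 3 → (4,8); next start ≥ 8 → (12,13); next start ≥ 13 → (13,14); next start ≥ 14 → (16,17); next start ≥ 17 → (19,21).
Selected: (2,3) (4,8) (12,13) (13,14) (16,17) (19,21)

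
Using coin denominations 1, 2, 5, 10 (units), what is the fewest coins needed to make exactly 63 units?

8

Greedy: take as many of the largest coin as possible, then repeat with the remainder.
63 = 6×10 + 1×2 + 1×1
Total coins = 6 + 1 + 1 = 8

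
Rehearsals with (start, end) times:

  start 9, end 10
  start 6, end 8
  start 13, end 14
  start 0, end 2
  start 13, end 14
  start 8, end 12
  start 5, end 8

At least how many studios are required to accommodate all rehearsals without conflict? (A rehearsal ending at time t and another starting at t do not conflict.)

Count concurrent intervals with a sweep; the peak is the room count.
starts: [0, 5, 6, 8, 9, 13, 13]
ends:   [2, 8, 8, 10, 12, 14, 14]
s0→1 e2→0 s5→1 s6→2  — peak 2.

2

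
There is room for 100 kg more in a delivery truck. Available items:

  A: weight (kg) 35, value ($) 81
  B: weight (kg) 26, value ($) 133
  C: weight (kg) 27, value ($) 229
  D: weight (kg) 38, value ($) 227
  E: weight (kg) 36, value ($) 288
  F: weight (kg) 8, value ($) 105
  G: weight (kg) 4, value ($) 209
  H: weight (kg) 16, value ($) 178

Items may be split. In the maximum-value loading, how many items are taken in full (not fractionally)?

Ratios (sorted): G 52.25, F 13.12, H 11.12, C 8.48, E 8.00, D 5.97, B 5.12, A 2.31
take G (4 @ 209); take F (8 @ 105); take H (16 @ 178); take C (27 @ 229); take E (36 @ 288); take 9/38 of D → 53.76. Capacity used 100/100.
5 item(s) taken whole; one partial (take 9/38 of D).

5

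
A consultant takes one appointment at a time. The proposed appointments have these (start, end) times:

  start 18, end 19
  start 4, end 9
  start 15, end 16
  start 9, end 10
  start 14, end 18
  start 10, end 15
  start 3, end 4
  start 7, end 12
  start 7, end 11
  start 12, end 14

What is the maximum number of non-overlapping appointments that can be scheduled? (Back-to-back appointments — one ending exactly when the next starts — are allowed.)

By end time: (3,4), (4,9), (9,10), (7,11), (7,12), (12,14), (10,15), (15,16), (14,18), (18,19).
Pick (3,4); next start ≥ 4 → (4,9); next start ≥ 9 → (9,10); next start ≥ 10 → (12,14); next start ≥ 14 → (15,16); next start ≥ 16 → (18,19).
Selected 6 appointments.

6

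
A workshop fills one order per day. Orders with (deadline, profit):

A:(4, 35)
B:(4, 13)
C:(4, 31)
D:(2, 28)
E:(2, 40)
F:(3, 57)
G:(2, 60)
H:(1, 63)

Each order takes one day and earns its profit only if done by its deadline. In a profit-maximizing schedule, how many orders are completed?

4

Take jobs in profit order; each goes to the latest open slot no later than its deadline.
Profit order: H=63 G=60 F=57 E=40 A=35 C=31 D=28 B=13
Assign: H→slot 1, G→slot 2, F→slot 3, E skipped, A→slot 4, C skipped, D skipped, B skipped.
Slots: [1:H] [2:G] [3:F] [4:A]
4 of 8 scheduled.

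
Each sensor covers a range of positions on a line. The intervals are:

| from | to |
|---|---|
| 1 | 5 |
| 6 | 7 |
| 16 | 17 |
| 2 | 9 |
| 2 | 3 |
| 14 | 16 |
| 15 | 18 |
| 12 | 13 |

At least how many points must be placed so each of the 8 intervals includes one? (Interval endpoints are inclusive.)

Sort by right endpoint; whenever an interval is uncovered, place a point at its right end.
Sorted: [2,3] [1,5] [6,7] [2,9] [12,13] [14,16] [16,17] [15,18]
{[2,3],[1,5]} hit by 3; {[6,7],[2,9]} hit by 7; {[12,13]} hit by 13; {[14,16],[16,17],[15,18]} hit by 16.
Points: 3, 7, 13, 16 (4 total).

4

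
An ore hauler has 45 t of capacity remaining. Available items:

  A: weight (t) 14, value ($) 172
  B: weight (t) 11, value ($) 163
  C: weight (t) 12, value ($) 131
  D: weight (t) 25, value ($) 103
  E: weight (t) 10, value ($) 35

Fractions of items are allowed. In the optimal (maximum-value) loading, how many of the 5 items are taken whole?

Ratios (sorted): B 14.82, A 12.29, C 10.92, D 4.12, E 3.50
take B (11 @ 163); take A (14 @ 172); take C (12 @ 131); take 8/25 of D → 32.96. Capacity used 45/45.
3 item(s) taken whole; one partial (take 8/25 of D).

3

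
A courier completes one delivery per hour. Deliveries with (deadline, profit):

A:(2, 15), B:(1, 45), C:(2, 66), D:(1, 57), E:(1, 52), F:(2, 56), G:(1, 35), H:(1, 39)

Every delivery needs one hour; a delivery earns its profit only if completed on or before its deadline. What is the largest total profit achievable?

Sort by profit descending; place each in the latest free slot ≤ its deadline.
Profit order: C=66 D=57 F=56 E=52 B=45 H=39 G=35 A=15
Assign: C→slot 2, D→slot 1, F skipped, E skipped, B skipped, H skipped, G skipped, A skipped.
Slots: [1:D] [2:C]
Profit = 57 + 66 = 123

123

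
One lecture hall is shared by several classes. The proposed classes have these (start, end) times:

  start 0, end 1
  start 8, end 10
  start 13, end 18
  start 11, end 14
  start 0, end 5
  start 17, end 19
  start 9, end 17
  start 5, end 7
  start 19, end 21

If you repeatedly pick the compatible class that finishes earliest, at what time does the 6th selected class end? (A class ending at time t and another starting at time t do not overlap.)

Order by finish time; keep every interval that doesn't clash with the previous kept one.
By end time: (0,1), (0,5), (5,7), (8,10), (11,14), (9,17), (13,18), (17,19), (19,21).
Pick (0,1); next start ≥ 1 → (5,7); next start ≥ 7 → (8,10); next start ≥ 10 → (11,14); next start ≥ 14 → (17,19); next start ≥ 19 → (19,21).
Selected: (0,1) (5,7) (8,10) (11,14) (17,19) (19,21)

21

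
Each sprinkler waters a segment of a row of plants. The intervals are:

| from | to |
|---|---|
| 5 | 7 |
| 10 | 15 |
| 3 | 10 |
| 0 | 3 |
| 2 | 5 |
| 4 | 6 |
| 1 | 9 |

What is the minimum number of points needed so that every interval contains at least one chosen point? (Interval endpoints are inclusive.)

3

Sorted: [0,3] [2,5] [4,6] [5,7] [1,9] [3,10] [10,15]
{[0,3],[2,5]} hit by 3; {[4,6],[5,7],[1,9],[3,10]} hit by 6; {[10,15]} hit by 15.
Points: 3, 6, 15 (3 total).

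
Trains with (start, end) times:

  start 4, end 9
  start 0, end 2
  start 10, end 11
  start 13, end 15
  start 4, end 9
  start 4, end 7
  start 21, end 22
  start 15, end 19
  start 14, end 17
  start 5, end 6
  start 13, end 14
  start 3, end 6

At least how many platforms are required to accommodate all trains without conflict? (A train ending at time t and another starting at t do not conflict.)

5

The answer is the maximum number of intervals overlapping at any instant.
starts: [0, 3, 4, 4, 4, 5, 10, 13, 13, 14, 15, 21]
ends:   [2, 6, 6, 7, 9, 9, 11, 14, 15, 17, 19, 22]
s0→1 e2→0 s3→1 s4→2 s4→3 s4→4 s5→5  — peak 5.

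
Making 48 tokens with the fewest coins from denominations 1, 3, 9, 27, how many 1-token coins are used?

0

48 − 1×27→21 − 2×9→3 − 1×3→0
Count of 1: 0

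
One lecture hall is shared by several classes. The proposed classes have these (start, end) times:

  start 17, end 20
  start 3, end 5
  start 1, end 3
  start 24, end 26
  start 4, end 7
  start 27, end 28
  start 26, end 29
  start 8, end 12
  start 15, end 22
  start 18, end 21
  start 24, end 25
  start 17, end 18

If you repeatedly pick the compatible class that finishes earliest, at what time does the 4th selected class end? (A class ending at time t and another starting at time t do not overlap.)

18

Order by finish time; keep every interval that doesn't clash with the previous kept one.
By end time: (1,3), (3,5), (4,7), (8,12), (17,18), (17,20), (18,21), (15,22), (24,25), (24,26), (27,28), (26,29).
Pick (1,3); next start ≥ 3 → (3,5); next start ≥ 5 → (8,12); next start ≥ 12 → (17,18); next start ≥ 18 → (18,21); next start ≥ 21 → (24,25); next start ≥ 25 → (27,28).
Selected: (1,3) (3,5) (8,12) (17,18) (18,21) (24,25) (27,28)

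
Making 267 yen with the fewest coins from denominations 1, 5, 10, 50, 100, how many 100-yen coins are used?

Use the largest denomination that fits, subtract, and repeat.
267 = 2×100 + 1×50 + 1×10 + 1×5 + 2×1
Count of 100: 2

2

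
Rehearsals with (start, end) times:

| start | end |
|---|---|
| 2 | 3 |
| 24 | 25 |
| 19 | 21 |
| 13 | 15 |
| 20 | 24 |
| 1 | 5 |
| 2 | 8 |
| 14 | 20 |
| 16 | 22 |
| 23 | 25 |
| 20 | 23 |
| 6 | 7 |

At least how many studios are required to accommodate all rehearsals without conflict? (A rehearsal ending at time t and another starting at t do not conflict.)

4

The answer is the maximum number of intervals overlapping at any instant.
starts: [1, 2, 2, 6, 13, 14, 16, 19, 20, 20, 23, 24]
ends:   [3, 5, 7, 8, 15, 20, 21, 22, 23, 24, 25, 25]
s1→1 s2→2 s2→3 e3→2 e5→1 s6→2 e7→1 e8→0 s13→1 s14→2 e15→1 s16→2 s19→3 e20→2 s20→3 s20→4  — peak 4.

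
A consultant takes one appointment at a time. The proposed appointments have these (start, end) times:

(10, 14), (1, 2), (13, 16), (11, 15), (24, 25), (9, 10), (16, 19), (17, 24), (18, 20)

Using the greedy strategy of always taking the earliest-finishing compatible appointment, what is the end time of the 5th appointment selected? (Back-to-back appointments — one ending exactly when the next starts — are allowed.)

25

Order by finish time; keep every interval that doesn't clash with the previous kept one.
Sorted by end: (1,2)  (9,10)  (10,14)  (11,15)  (13,16)  (16,19)  (18,20)  (17,24)  (24,25)
take (1,2); take (9,10); take (10,14); take (16,19); take (24,25).
Selected: (1,2) (9,10) (10,14) (16,19) (24,25)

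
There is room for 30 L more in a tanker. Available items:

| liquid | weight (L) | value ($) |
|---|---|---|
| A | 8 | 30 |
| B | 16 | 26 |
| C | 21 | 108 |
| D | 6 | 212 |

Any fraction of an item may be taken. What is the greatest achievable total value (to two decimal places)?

Order: D (212/6=35.33) > C (108/21=5.14) > A (30/8=3.75) > B (26/16=1.62)
Fill: take D (6 @ 212) → take C (21 @ 108) → take 3/8 of A → 11.25; 30/30 used.
Total value = 331.25

331.25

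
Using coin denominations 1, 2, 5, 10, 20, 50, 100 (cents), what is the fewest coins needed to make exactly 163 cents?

Use the largest denomination that fits, subtract, and repeat.
163 = 1×100 + 1×50 + 1×10 + 1×2 + 1×1
Total coins = 1 + 1 + 1 + 1 + 1 = 5

5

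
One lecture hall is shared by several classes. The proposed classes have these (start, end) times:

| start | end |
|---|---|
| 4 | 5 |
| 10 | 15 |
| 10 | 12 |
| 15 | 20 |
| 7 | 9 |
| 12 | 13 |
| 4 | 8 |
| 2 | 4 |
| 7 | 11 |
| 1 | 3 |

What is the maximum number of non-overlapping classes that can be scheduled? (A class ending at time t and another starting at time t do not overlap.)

6

By end time: (1,3), (2,4), (4,5), (4,8), (7,9), (7,11), (10,12), (12,13), (10,15), (15,20).
Pick (1,3); next start ≥ 3 → (4,5); next start ≥ 5 → (7,9); next start ≥ 9 → (10,12); next start ≥ 12 → (12,13); next start ≥ 13 → (15,20).
Selected 6 classes.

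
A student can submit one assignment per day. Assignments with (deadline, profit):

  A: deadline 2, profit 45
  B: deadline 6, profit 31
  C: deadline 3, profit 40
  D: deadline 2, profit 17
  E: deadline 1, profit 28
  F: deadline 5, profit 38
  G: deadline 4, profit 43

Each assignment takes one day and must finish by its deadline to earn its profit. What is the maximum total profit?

225

Profit order: A=45 G=43 C=40 F=38 B=31 E=28 D=17
Assign: A→slot 2, G→slot 4, C→slot 3, F→slot 5, B→slot 6, E→slot 1, D skipped.
Slots: [1:E] [2:A] [3:C] [4:G] [5:F] [6:B]
Profit = 28 + 45 + 40 + 43 + 38 + 31 = 225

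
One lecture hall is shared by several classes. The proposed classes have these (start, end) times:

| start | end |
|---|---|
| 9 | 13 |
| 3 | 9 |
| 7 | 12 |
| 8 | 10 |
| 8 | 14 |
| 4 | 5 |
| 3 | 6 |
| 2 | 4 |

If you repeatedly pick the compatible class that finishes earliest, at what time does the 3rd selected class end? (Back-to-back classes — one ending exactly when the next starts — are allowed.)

By end time: (2,4), (4,5), (3,6), (3,9), (8,10), (7,12), (9,13), (8,14).
Pick (2,4); next start ≥ 4 → (4,5); next start ≥ 5 → (8,10).
Selected: (2,4) (4,5) (8,10)

10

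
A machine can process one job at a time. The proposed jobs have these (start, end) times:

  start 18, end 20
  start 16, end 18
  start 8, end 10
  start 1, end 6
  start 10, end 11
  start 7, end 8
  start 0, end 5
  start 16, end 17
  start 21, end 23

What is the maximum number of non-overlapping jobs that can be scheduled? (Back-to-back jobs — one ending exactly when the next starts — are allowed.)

By end time: (0,5), (1,6), (7,8), (8,10), (10,11), (16,17), (16,18), (18,20), (21,23).
Pick (0,5); next start ≥ 5 → (7,8); next start ≥ 8 → (8,10); next start ≥ 10 → (10,11); next start ≥ 11 → (16,17); next start ≥ 17 → (18,20); next start ≥ 20 → (21,23).
Selected 7 jobs.

7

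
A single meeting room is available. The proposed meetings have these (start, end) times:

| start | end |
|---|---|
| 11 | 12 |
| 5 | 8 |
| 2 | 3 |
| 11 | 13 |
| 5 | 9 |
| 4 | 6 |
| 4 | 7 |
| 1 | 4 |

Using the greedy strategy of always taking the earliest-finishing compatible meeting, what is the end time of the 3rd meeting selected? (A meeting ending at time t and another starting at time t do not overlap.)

Order by finish time; keep every interval that doesn't clash with the previous kept one.
Sorted by end: (2,3)  (1,4)  (4,6)  (4,7)  (5,8)  (5,9)  (11,12)  (11,13)
take (2,3); take (4,6); take (11,12).
Selected: (2,3) (4,6) (11,12)

12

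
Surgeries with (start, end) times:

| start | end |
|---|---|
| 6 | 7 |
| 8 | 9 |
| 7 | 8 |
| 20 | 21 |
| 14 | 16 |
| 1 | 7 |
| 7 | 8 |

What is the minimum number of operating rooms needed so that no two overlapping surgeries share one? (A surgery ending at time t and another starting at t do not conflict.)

2

Events (time:±→running): 1:+→1 6:+→2 … peak 2.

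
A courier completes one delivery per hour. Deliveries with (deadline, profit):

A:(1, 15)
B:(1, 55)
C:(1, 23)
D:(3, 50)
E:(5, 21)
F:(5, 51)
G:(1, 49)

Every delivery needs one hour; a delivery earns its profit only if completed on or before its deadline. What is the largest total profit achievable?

By profit: B(d1,55), F(d5,51), D(d3,50), G(d1,49), C(d1,23), E(d5,21), A(d1,15)
B→slot 1; F→slot 5; D→slot 3; G skipped; C skipped; E→slot 4; A skipped.
Profit = 55 + 50 + 21 + 51 = 177

177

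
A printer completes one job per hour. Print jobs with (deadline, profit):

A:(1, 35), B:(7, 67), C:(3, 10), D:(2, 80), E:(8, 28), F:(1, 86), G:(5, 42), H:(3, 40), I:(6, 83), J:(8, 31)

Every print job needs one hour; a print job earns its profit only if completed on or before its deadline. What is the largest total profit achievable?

457

Sort by profit descending; place each in the latest free slot ≤ its deadline.
By profit: F(d1,86), I(d6,83), D(d2,80), B(d7,67), G(d5,42), H(d3,40), A(d1,35), J(d8,31), E(d8,28), C(d3,10)
F→slot 1; I→slot 6; D→slot 2; B→slot 7; G→slot 5; H→slot 3; A skipped; J→slot 8; E→slot 4; C skipped.
Profit = 86 + 80 + 40 + 28 + 42 + 83 + 67 + 31 = 457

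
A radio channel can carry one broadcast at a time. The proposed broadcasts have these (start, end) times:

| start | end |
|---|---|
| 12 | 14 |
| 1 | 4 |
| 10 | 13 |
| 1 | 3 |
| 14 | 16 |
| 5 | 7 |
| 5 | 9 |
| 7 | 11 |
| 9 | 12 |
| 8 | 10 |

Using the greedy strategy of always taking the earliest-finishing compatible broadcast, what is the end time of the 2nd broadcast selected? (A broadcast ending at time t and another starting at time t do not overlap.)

Sort by end time and greedily take each interval whose start is ≥ the last chosen end.
By end time: (1,3), (1,4), (5,7), (5,9), (8,10), (7,11), (9,12), (10,13), (12,14), (14,16).
Pick (1,3); next start ≥ 3 → (5,7); next start ≥ 7 → (8,10); next start ≥ 10 → (10,13); next start ≥ 13 → (14,16).
Selected: (1,3) (5,7) (8,10) (10,13) (14,16)

7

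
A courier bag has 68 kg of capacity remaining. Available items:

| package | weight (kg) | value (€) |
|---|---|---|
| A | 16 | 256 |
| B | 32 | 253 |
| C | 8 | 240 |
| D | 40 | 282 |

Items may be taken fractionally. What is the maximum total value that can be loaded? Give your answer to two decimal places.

833.60

Order: C (240/8=30.00) > A (256/16=16.00) > B (253/32=7.91) > D (282/40=7.05)
Fill: take C (8 @ 240) → take A (16 @ 256) → take B (32 @ 253) → take 12/40 of D → 84.60; 68/68 used.
Total value = 833.60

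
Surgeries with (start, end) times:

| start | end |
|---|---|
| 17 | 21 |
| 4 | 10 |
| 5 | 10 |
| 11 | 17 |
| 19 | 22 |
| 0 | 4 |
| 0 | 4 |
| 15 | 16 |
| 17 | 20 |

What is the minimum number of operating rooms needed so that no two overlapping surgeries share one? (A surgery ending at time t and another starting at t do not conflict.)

Count concurrent intervals with a sweep; the peak is the room count.
Events (time:±→running): 0:+→1 0:+→2 4:-→1 4:-→0 4:+→1 5:+→2 10:-→1 10:-→0 11:+→1 15:+→2 16:-→1 17:-→0 17:+→1 17:+→2 19:+→3 … peak 3.

3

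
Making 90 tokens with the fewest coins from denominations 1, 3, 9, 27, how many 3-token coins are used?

Greedy: take as many of the largest coin as possible, then repeat with the remainder.
90 − 3×27→9 − 1×9→0
Count of 3: 0

0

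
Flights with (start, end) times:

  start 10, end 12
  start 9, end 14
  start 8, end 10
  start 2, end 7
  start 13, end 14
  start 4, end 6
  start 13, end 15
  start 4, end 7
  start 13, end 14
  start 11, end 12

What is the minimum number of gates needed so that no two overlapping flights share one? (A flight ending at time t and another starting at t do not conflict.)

4

The answer is the maximum number of intervals overlapping at any instant.
starts: [2, 4, 4, 8, 9, 10, 11, 13, 13, 13]
ends:   [6, 7, 7, 10, 12, 12, 14, 14, 14, 15]
s2→1 s4→2 s4→3 e6→2 e7→1 e7→0 s8→1 s9→2 e10→1 s10→2 s11→3 e12→2 e12→1 s13→2 s13→3 s13→4  — peak 4.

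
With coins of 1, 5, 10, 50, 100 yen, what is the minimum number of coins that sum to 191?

7

191 = 1×100 + 1×50 + 4×10 + 1×1
Total coins = 1 + 1 + 4 + 1 = 7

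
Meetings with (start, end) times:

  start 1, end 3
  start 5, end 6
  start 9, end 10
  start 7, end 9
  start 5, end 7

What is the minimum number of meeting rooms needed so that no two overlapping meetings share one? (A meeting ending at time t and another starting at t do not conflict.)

The answer is the maximum number of intervals overlapping at any instant.
starts: [1, 5, 5, 7, 9]
ends:   [3, 6, 7, 9, 10]
s1→1 e3→0 s5→1 s5→2  — peak 2.

2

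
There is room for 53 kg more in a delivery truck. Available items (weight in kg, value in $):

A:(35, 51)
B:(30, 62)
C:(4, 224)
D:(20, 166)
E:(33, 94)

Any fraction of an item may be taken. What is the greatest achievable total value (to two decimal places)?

Order: C (224/4=56.00) > D (166/20=8.30) > E (94/33=2.85) > B (62/30=2.07) > A (51/35=1.46)
Fill: take C (4 @ 224) → take D (20 @ 166) → take 29/33 of E → 82.61; 53/53 used.
Total value = 472.61

472.61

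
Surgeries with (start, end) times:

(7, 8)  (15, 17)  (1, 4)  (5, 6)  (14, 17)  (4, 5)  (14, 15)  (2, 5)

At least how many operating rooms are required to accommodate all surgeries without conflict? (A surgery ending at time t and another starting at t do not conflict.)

2

starts: [1, 2, 4, 5, 7, 14, 14, 15]
ends:   [4, 5, 5, 6, 8, 15, 17, 17]
s1→1 s2→2  — peak 2.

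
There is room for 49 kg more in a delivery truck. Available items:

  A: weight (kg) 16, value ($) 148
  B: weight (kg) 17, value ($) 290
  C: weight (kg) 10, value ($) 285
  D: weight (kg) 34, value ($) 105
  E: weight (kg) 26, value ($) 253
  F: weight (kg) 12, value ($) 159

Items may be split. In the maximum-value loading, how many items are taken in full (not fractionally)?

3

Greedy by value/weight ratio, highest first.
Order: C (285/10=28.50) > B (290/17=17.06) > F (159/12=13.25) > E (253/26=9.73) > A (148/16=9.25) > D (105/34=3.09)
Fill: take C (10 @ 285) → take B (17 @ 290) → take F (12 @ 159) → take 10/26 of E → 97.31; 49/49 used.
3 item(s) taken whole; one partial (take 10/26 of E).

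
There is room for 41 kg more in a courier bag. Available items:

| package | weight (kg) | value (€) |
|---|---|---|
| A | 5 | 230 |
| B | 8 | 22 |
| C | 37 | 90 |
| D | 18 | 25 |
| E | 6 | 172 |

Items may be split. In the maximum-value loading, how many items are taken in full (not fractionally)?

Order: A (230/5=46.00) > E (172/6=28.67) > B (22/8=2.75) > C (90/37=2.43) > D (25/18=1.39)
Fill: take A (5 @ 230) → take E (6 @ 172) → take B (8 @ 22) → take 22/37 of C → 53.51; 41/41 used.
3 item(s) taken whole; one partial (take 22/37 of C).

3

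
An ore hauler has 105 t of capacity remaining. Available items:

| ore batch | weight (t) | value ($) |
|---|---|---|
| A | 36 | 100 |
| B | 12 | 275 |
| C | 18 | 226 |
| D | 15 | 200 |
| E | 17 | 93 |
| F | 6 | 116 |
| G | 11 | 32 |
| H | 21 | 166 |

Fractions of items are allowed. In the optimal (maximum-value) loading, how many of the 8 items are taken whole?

Ratios (sorted): B 22.92, F 19.33, D 13.33, C 12.56, H 7.90, E 5.47, G 2.91, A 2.78
take B (12 @ 275); take F (6 @ 116); take D (15 @ 200); take C (18 @ 226); take H (21 @ 166); take E (17 @ 93); take G (11 @ 32); take 5/36 of A → 13.89. Capacity used 105/105.
7 item(s) taken whole; one partial (take 5/36 of A).

7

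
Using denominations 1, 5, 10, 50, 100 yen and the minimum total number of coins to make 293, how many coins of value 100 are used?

Greedy: take as many of the largest coin as possible, then repeat with the remainder.
293 − 2×100→93 − 1×50→43 − 4×10→3 − 3×1→0
Count of 100: 2

2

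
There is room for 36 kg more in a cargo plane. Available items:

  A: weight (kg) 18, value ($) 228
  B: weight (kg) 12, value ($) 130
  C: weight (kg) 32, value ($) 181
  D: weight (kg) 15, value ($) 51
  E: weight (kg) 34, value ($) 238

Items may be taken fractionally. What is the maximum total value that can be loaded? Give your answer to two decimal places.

400.00

Ratios (sorted): A 12.67, B 10.83, E 7.00, C 5.66, D 3.40
take A (18 @ 228); take B (12 @ 130); take 6/34 of E → 42.00. Capacity used 36/36.
Total value = 400.00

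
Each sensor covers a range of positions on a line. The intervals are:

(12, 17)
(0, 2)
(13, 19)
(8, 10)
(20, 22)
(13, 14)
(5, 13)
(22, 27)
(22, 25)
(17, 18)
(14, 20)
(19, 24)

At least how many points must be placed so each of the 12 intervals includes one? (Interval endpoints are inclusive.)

5

Process intervals by earliest right end; each time one isn't hit yet, stab at its right endpoint.
Sorted: [0,2] [8,10] [5,13] [13,14] [12,17] [17,18] [13,19] [14,20] [20,22] [19,24] [22,25] [22,27]
{[0,2]} hit by 2; {[8,10],[5,13]} hit by 10; {[13,14],[12,17]} hit by 14; {[17,18],[13,19],[14,20]} hit by 18; {[20,22],[19,24],[22,25],[22,27]} hit by 22.
Points: 2, 10, 14, 18, 22 (5 total).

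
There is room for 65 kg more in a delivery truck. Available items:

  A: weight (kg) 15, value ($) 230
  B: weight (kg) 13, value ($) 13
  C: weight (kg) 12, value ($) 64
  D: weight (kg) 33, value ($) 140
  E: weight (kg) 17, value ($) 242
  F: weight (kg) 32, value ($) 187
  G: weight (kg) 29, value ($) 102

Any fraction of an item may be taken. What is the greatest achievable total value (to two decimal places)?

Sort by value per unit weight and fill in that order.
Ratios (sorted): A 15.33, E 14.24, F 5.84, C 5.33, D 4.24, G 3.52, B 1.00
take A (15 @ 230); take E (17 @ 242); take F (32 @ 187); take 1/12 of C → 5.33. Capacity used 65/65.
Total value = 664.33

664.33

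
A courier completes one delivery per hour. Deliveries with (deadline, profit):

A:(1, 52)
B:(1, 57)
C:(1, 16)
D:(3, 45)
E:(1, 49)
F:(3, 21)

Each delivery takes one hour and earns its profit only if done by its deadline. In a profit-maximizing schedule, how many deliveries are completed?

3

Sort by profit descending; place each in the latest free slot ≤ its deadline.
By profit: B(d1,57), A(d1,52), E(d1,49), D(d3,45), F(d3,21), C(d1,16)
B→slot 1; A skipped; E skipped; D→slot 3; F→slot 2; C skipped.
3 of 6 scheduled.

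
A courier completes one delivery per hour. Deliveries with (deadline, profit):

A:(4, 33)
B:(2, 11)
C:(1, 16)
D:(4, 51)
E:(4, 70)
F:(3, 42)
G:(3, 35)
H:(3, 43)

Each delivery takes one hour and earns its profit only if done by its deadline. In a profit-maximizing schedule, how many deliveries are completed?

4

Profit order: E=70 D=51 H=43 F=42 G=35 A=33 C=16 B=11
Assign: E→slot 4, D→slot 3, H→slot 2, F→slot 1, G skipped, A skipped, C skipped, B skipped.
Slots: [1:F] [2:H] [3:D] [4:E]
4 of 8 scheduled.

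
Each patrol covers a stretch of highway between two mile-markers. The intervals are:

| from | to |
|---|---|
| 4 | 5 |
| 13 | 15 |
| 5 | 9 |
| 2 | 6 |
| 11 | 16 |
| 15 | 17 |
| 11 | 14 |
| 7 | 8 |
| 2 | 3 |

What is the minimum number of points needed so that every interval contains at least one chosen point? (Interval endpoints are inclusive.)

Process intervals by earliest right end; each time one isn't hit yet, stab at its right endpoint.
Sorted: [2,3] [4,5] [2,6] [7,8] [5,9] [11,14] [13,15] [11,16] [15,17]
{[2,3]} hit by 3; {[4,5],[2,6]} hit by 5; {[7,8],[5,9]} hit by 8; {[11,14],[13,15],[11,16]} hit by 14; {[15,17]} hit by 17.
Points: 3, 5, 8, 14, 17 (5 total).

5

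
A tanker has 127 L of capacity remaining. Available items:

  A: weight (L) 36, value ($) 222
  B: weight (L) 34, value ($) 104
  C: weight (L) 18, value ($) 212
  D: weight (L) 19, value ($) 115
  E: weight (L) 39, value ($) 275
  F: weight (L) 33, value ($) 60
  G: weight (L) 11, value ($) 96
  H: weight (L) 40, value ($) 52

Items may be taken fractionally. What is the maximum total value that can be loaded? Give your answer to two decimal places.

932.24

Sort by value per unit weight and fill in that order.
Order: C (212/18=11.78) > G (96/11=8.73) > E (275/39=7.05) > A (222/36=6.17) > D (115/19=6.05) > B (104/34=3.06) > F (60/33=1.82) > H (52/40=1.30)
Fill: take C (18 @ 212) → take G (11 @ 96) → take E (39 @ 275) → take A (36 @ 222) → take D (19 @ 115) → take 4/34 of B → 12.24; 127/127 used.
Total value = 932.24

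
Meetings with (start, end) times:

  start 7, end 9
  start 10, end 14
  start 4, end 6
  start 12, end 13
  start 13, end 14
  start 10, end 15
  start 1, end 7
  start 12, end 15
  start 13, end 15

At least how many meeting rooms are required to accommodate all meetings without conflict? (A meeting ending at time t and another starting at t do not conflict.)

5

Count concurrent intervals with a sweep; the peak is the room count.
starts: [1, 4, 7, 10, 10, 12, 12, 13, 13]
ends:   [6, 7, 9, 13, 14, 14, 15, 15, 15]
s1→1 s4→2 e6→1 e7→0 s7→1 e9→0 s10→1 s10→2 s12→3 s12→4 e13→3 s13→4 s13→5  — peak 5.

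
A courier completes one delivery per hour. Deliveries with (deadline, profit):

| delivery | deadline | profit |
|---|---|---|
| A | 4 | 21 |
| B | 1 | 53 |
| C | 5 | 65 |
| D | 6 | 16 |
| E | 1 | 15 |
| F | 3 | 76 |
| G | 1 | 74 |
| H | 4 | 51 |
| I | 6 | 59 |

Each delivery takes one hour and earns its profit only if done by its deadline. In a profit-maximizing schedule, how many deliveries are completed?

6

Sort by profit descending; place each in the latest free slot ≤ its deadline.
By profit: F(d3,76), G(d1,74), C(d5,65), I(d6,59), B(d1,53), H(d4,51), A(d4,21), D(d6,16), E(d1,15)
F→slot 3; G→slot 1; C→slot 5; I→slot 6; B skipped; H→slot 4; A→slot 2; D skipped; E skipped.
6 of 9 scheduled.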